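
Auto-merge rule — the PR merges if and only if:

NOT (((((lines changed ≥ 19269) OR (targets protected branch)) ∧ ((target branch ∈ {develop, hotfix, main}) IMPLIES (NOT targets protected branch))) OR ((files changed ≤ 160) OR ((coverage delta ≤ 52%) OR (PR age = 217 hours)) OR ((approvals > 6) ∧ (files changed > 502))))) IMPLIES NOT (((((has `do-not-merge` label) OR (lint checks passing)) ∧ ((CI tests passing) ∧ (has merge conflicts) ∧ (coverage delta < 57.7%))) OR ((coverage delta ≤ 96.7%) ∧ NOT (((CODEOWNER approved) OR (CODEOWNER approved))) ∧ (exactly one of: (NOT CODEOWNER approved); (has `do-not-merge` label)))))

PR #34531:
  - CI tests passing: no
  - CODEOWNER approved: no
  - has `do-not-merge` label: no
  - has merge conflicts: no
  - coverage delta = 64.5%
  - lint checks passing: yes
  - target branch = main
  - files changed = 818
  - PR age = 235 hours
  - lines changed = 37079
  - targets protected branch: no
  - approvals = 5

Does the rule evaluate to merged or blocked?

Atomic conditions:
  lines changed ≥ 19269: 37079 ≥ 19269 is true
  targets protected branch: no → false
  target branch ∈ {develop, hotfix, main}: main is in the set → true
  NOT targets protected branch: no → true
  files changed ≤ 160: 818 ≤ 160 is false
  coverage delta ≤ 52%: 64.5 ≤ 52 is false
  PR age = 217 hours: 235 == 217 is false
  approvals > 6: 5 > 6 is false
  files changed > 502: 818 > 502 is true
  has `do-not-merge` label: no → false
  lint checks passing: yes → true
  CI tests passing: no → false
  has merge conflicts: no → false
  coverage delta < 57.7%: 64.5 < 57.7 is false
  coverage delta ≤ 96.7%: 64.5 ≤ 96.7 is true
  CODEOWNER approved: no → false
  NOT CODEOWNER approved: no → true
Combine:
[1.1.1.1] true OR false = true
[1.1.1.2] true → true = true
[1.1.1] true AND true = true
[1.1.2.2] false OR false = false
[1.1.2.3] false AND true = false
[1.1.2] false OR false OR false = false
[1.1] true OR false = true
[1] NOT true = false
[2.1.1.1] false OR true = true
[2.1.1.2] false AND false AND false = false
[2.1.1] true AND false = false
[2.1.2.2.1] false OR false = false
[2.1.2.2] NOT false = true
[2.1.2.3] exactly-one(true, false) = true
[2.1.2] true AND true AND true = true
[2.1] false OR true = true
[2] NOT true = false
[root] false → false (antecedent false ⇒ implication holds) = true
Overall: true → merged

Merged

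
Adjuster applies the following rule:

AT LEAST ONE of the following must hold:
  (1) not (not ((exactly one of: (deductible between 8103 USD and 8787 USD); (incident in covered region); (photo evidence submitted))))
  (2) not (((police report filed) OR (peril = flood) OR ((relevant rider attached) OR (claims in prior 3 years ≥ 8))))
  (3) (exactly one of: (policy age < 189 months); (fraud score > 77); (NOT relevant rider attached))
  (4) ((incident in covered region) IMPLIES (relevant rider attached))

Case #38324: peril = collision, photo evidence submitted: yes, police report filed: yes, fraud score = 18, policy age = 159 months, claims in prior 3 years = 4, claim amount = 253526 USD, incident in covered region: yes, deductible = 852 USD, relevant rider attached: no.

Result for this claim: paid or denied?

Denied

Atomic conditions:
  deductible between 8103 USD and 8787 USD: 852 in [8103, 8787] is false
  incident in covered region: yes → true
  photo evidence submitted: yes → true
  police report filed: yes → true
  peril = flood: collision == flood is false
  relevant rider attached: no → false
  claims in prior 3 years ≥ 8: 4 ≥ 8 is false
  policy age < 189 months: 159 < 189 is true
  fraud score > 77: 18 > 77 is false
  NOT relevant rider attached: no → true
Combine:
[1.1.1] exactly-one(false, true, true) = false
[1.1] NOT false = true
[1] NOT true = false
[2.1.3] false OR false = false
[2.1] true OR false OR false = true
[2] NOT true = false
[3] exactly-one(true, false, true) = false
[4] true → false = false
[root] false OR false OR false OR false = false
Overall: false → denied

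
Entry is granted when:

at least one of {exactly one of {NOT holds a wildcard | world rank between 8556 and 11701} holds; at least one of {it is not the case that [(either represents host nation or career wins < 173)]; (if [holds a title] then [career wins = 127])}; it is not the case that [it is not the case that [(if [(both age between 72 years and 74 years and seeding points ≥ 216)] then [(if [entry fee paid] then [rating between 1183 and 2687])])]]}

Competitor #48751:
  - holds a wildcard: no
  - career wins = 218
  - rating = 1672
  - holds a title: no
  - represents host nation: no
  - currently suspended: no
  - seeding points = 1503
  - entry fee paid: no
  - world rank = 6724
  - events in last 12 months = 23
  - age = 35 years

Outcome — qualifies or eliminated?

Atomic conditions:
  NOT holds a wildcard: no → true
  world rank between 8556 and 11701: 6724 in [8556, 11701] is false
  represents host nation: no → false
  career wins < 173: 218 < 173 is false
  holds a title: no → false
  career wins = 127: 218 == 127 is false
  age between 72 years and 74 years: 35 in [72, 74] is false
  seeding points ≥ 216: 1503 ≥ 216 is true
  entry fee paid: no → false
  rating between 1183 and 2687: 1672 in [1183, 2687] is true
Combine:
[1] exactly-one(true, false) = true
[2.1.1] false OR false = false
[2.1] NOT false = true
[2.2] false → false (antecedent false ⇒ implication holds) = true
[2] true OR true = true
[3.1.1.1] false AND true = false
[3.1.1.2] false → true (antecedent false ⇒ implication holds) = true
[3.1.1] false → true (antecedent false ⇒ implication holds) = true
[3.1] NOT true = false
[3] NOT false = true
[root] true OR true OR true = true
Overall: true → qualifies

Qualifies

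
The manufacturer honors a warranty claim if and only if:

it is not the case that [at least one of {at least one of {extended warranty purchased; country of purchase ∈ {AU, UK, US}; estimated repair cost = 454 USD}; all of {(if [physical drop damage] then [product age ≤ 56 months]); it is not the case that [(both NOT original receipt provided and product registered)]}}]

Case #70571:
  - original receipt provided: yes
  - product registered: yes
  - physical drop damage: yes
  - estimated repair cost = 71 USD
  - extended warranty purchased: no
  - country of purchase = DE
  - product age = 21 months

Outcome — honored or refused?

Atomic conditions:
  extended warranty purchased: no → false
  country of purchase ∈ {AU, UK, US}: DE is not in the set → false
  estimated repair cost = 454 USD: 71 == 454 is false
  physical drop damage: yes → true
  product age ≤ 56 months: 21 ≤ 56 is true
  NOT original receipt provided: yes → false
  product registered: yes → true
Combine:
[1.1] false OR false OR false = false
[1.2.1] true → true = true
[1.2.2.1] false AND true = false
[1.2.2] NOT false = true
[1.2] true AND true = true
[1] false OR true = true
[root] NOT true = false
Overall: false → refused

Refused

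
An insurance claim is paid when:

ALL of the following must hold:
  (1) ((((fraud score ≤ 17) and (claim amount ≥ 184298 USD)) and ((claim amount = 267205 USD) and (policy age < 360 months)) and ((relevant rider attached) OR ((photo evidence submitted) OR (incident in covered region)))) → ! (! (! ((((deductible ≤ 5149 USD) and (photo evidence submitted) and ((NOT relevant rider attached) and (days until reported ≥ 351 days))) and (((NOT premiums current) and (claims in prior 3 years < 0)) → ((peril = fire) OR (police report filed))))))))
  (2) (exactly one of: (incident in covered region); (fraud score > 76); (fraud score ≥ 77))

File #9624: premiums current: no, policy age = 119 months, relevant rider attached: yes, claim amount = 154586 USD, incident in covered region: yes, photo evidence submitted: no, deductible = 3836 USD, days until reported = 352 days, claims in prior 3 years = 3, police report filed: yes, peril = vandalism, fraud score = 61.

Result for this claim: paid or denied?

Atomic conditions:
  fraud score ≤ 17: 61 ≤ 17 is false
  claim amount ≥ 184298 USD: 154586 ≥ 184298 is false
  claim amount = 267205 USD: 154586 == 267205 is false
  policy age < 360 months: 119 < 360 is true
  relevant rider attached: yes → true
  photo evidence submitted: no → false
  incident in covered region: yes → true
  deductible ≤ 5149 USD: 3836 ≤ 5149 is true
  NOT relevant rider attached: yes → false
  days until reported ≥ 351 days: 352 ≥ 351 is true
  NOT premiums current: no → true
  claims in prior 3 years < 0: 3 < 0 is false
  peril = fire: vandalism == fire is false
  police report filed: yes → true
  fraud score > 76: 61 > 76 is false
  fraud score ≥ 77: 61 ≥ 77 is false
Combine:
[1.1.1] false AND false = false
[1.1.2] false AND true = false
[1.1.3.2] false OR true = true
[1.1.3] true OR true = true
[1.1] false AND false AND true = false
[1.2.1.1.1.1.3] false AND true = false
[1.2.1.1.1.1] true AND false AND false = false
[1.2.1.1.1.2.1] true AND false = false
[1.2.1.1.1.2.2] false OR true = true
[1.2.1.1.1.2] false → true (antecedent false ⇒ implication holds) = true
[1.2.1.1.1] false AND true = false
[1.2.1.1] NOT false = true
[1.2.1] NOT true = false
[1.2] NOT false = true
[1] false → true (antecedent false ⇒ implication holds) = true
[2] exactly-one(true, false, false) = true
[root] true AND true = true
Overall: true → paid

Paid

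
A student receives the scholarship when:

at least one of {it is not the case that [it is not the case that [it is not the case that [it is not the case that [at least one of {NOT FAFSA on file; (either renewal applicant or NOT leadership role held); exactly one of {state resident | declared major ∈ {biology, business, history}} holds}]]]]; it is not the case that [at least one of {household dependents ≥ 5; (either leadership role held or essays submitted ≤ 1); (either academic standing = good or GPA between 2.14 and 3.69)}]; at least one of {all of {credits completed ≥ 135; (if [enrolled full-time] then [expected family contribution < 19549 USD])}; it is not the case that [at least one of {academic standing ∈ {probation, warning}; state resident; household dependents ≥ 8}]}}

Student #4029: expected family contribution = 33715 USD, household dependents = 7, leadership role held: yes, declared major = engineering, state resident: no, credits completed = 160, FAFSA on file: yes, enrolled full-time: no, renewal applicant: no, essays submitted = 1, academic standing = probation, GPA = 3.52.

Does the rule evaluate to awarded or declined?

Awarded

Atomic conditions:
  NOT FAFSA on file: yes → false
  renewal applicant: no → false
  NOT leadership role held: yes → false
  state resident: no → false
  declared major ∈ {biology, business, history}: engineering is not in the set → false
  household dependents ≥ 5: 7 ≥ 5 is true
  leadership role held: yes → true
  essays submitted ≤ 1: 1 ≤ 1 is true
  academic standing = good: probation == good is false
  GPA between 2.14 and 3.69: 3.52 in [2.14, 3.69] is true
  credits completed ≥ 135: 160 ≥ 135 is true
  enrolled full-time: no → false
  expected family contribution < 19549 USD: 33715 < 19549 is false
  academic standing ∈ {probation, warning}: probation is in the set → true
  household dependents ≥ 8: 7 ≥ 8 is false
Combine:
[1.1.1.1.1.2] false OR false = false
[1.1.1.1.1.3] exactly-one(false, false) = false
[1.1.1.1.1] false OR false OR false = false
[1.1.1.1] NOT false = true
[1.1.1] NOT true = false
[1.1] NOT false = true
[1] NOT true = false
[2.1.2] true OR true = true
[2.1.3] false OR true = true
[2.1] true OR true OR true = true
[2] NOT true = false
[3.1.2] false → false (antecedent false ⇒ implication holds) = true
[3.1] true AND true = true
[3.2.1] true OR false OR false = true
[3.2] NOT true = false
[3] true OR false = true
[root] false OR false OR true = true
Overall: true → awarded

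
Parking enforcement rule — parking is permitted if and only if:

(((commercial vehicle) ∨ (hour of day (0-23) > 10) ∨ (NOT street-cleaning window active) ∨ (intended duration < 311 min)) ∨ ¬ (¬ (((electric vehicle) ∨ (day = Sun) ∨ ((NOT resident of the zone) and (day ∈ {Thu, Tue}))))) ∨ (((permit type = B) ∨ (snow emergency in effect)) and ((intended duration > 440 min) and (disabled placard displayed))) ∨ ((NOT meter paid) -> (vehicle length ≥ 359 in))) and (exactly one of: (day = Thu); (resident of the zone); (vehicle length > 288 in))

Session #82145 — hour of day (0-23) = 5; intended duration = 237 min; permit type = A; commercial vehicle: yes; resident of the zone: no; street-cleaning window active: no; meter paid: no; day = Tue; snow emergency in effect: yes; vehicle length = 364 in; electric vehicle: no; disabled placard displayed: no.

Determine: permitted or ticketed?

Permitted

Atomic conditions:
  commercial vehicle: yes → true
  hour of day (0-23) > 10: 5 > 10 is false
  NOT street-cleaning window active: no → true
  intended duration < 311 min: 237 < 311 is true
  electric vehicle: no → false
  day = Sun: Tue == Sun is false
  NOT resident of the zone: no → true
  day ∈ {Thu, Tue}: Tue is in the set → true
  permit type = B: A == B is false
  snow emergency in effect: yes → true
  intended duration > 440 min: 237 > 440 is false
  disabled placard displayed: no → false
  NOT meter paid: no → true
  vehicle length ≥ 359 in: 364 ≥ 359 is true
  day = Thu: Tue == Thu is false
  resident of the zone: no → false
  vehicle length > 288 in: 364 > 288 is true
Combine:
[1.1] true OR false OR true OR true = true
[1.2.1.1.3] true AND true = true
[1.2.1.1] false OR false OR true = true
[1.2.1] NOT true = false
[1.2] NOT false = true
[1.3.1] false OR true = true
[1.3.2] false AND false = false
[1.3] true AND false = false
[1.4] true → true = true
[1] true OR true OR false OR true = true
[2] exactly-one(false, false, true) = true
[root] true AND true = true
Overall: true → permitted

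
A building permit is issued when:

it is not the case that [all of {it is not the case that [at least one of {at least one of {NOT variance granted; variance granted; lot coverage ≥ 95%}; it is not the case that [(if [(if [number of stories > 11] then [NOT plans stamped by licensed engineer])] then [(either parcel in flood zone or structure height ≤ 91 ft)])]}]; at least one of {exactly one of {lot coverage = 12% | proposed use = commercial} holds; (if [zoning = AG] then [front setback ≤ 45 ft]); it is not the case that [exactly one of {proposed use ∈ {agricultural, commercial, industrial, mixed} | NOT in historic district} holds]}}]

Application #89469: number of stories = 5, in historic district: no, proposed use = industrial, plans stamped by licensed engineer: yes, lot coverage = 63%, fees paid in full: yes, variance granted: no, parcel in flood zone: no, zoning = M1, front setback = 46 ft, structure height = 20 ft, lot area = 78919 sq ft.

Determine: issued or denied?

Issued

Atomic conditions:
  NOT variance granted: no → true
  variance granted: no → false
  lot coverage ≥ 95%: 63 ≥ 95 is false
  number of stories > 11: 5 > 11 is false
  NOT plans stamped by licensed engineer: yes → false
  parcel in flood zone: no → false
  structure height ≤ 91 ft: 20 ≤ 91 is true
  lot coverage = 12%: 63 == 12 is false
  proposed use = commercial: industrial == commercial is false
  zoning = AG: M1 == AG is false
  front setback ≤ 45 ft: 46 ≤ 45 is false
  proposed use ∈ {agricultural, commercial, industrial, mixed}: industrial is in the set → true
  NOT in historic district: no → true
Combine:
[1.1.1.1] true OR false OR false = true
[1.1.1.2.1.1] false → false (antecedent false ⇒ implication holds) = true
[1.1.1.2.1.2] false OR true = true
[1.1.1.2.1] true → true = true
[1.1.1.2] NOT true = false
[1.1.1] true OR false = true
[1.1] NOT true = false
[1.2.1] exactly-one(false, false) = false
[1.2.2] false → false (antecedent false ⇒ implication holds) = true
[1.2.3.1] exactly-one(true, true) = false
[1.2.3] NOT false = true
[1.2] false OR true OR true = true
[1] false AND true = false
[root] NOT false = true
Overall: true → issued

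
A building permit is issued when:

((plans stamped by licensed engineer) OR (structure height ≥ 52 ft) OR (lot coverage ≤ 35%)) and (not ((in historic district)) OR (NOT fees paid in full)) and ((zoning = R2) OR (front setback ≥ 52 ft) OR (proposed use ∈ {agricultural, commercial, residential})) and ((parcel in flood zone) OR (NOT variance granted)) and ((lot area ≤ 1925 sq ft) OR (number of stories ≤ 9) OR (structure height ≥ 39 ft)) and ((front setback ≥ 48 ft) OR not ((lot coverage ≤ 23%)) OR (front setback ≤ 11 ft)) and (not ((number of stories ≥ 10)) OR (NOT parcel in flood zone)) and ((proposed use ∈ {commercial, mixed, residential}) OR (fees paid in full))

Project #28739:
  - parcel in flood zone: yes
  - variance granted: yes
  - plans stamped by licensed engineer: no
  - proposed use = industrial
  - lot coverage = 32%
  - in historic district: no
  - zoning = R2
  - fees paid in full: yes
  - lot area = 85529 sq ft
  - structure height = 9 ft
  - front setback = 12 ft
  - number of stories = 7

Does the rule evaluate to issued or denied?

Issued

Atomic conditions:
  plans stamped by licensed engineer: no → false
  structure height ≥ 52 ft: 9 ≥ 52 is false
  lot coverage ≤ 35%: 32 ≤ 35 is true
  in historic district: no → false
  NOT fees paid in full: yes → false
  zoning = R2: R2 == R2 is true
  front setback ≥ 52 ft: 12 ≥ 52 is false
  proposed use ∈ {agricultural, commercial, residential}: industrial is not in the set → false
  parcel in flood zone: yes → true
  NOT variance granted: yes → false
  lot area ≤ 1925 sq ft: 85529 ≤ 1925 is false
  number of stories ≤ 9: 7 ≤ 9 is true
  structure height ≥ 39 ft: 9 ≥ 39 is false
  front setback ≥ 48 ft: 12 ≥ 48 is false
  lot coverage ≤ 23%: 32 ≤ 23 is false
  front setback ≤ 11 ft: 12 ≤ 11 is false
  number of stories ≥ 10: 7 ≥ 10 is false
  NOT parcel in flood zone: yes → false
  proposed use ∈ {commercial, mixed, residential}: industrial is not in the set → false
  fees paid in full: yes → true
Combine:
[1] false OR false OR true = true
[2.1] NOT false = true
[2] true OR false = true
[3] true OR false OR false = true
[4] true OR false = true
[5] false OR true OR false = true
[6.2] NOT false = true
[6] false OR true OR false = true
[7.1] NOT false = true
[7] true OR false = true
[8] false OR true = true
[root] true AND true AND true AND true AND true AND true AND true AND true = true
Overall: true → issued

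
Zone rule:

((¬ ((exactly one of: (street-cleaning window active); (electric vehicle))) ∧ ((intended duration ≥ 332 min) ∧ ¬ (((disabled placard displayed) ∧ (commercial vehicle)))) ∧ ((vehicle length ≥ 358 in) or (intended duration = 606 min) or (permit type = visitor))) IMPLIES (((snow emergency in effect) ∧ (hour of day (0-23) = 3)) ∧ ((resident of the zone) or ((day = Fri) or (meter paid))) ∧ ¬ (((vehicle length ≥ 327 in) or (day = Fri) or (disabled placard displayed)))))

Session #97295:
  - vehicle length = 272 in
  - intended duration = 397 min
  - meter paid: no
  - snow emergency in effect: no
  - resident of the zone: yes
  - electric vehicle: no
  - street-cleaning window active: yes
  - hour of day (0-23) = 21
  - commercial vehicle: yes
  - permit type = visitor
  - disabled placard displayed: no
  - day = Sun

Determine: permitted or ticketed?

Permitted

Atomic conditions:
  street-cleaning window active: yes → true
  electric vehicle: no → false
  intended duration ≥ 332 min: 397 ≥ 332 is true
  disabled placard displayed: no → false
  commercial vehicle: yes → true
  vehicle length ≥ 358 in: 272 ≥ 358 is false
  intended duration = 606 min: 397 == 606 is false
  permit type = visitor: visitor == visitor is true
  snow emergency in effect: no → false
  hour of day (0-23) = 3: 21 == 3 is false
  resident of the zone: yes → true
  day = Fri: Sun == Fri is false
  meter paid: no → false
  vehicle length ≥ 327 in: 272 ≥ 327 is false
Combine:
[1.1.1] exactly-one(true, false) = true
[1.1] NOT true = false
[1.2.2.1] false AND true = false
[1.2.2] NOT false = true
[1.2] true AND true = true
[1.3] false OR false OR true = true
[1] false AND true AND true = false
[2.1] false AND false = false
[2.2.2] false OR false = false
[2.2] true OR false = true
[2.3.1] false OR false OR false = false
[2.3] NOT false = true
[2] false AND true AND true = false
[root] false → false (antecedent false ⇒ implication holds) = true
Overall: true → permitted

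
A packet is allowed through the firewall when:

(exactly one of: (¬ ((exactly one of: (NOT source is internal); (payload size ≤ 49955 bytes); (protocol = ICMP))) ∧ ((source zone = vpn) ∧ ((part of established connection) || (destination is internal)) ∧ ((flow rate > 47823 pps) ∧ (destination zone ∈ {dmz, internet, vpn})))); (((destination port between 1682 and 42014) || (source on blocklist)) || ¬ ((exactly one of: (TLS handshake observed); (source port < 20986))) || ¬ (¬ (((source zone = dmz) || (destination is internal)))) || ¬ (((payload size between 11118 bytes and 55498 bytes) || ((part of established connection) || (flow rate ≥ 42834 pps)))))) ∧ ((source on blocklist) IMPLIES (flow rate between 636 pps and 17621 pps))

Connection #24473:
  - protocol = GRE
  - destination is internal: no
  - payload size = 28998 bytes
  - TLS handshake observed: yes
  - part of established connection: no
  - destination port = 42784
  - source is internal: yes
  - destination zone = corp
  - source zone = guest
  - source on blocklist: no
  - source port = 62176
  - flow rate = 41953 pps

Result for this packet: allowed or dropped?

Dropped

Atomic conditions:
  NOT source is internal: yes → false
  payload size ≤ 49955 bytes: 28998 ≤ 49955 is true
  protocol = ICMP: GRE == ICMP is false
  source zone = vpn: guest == vpn is false
  part of established connection: no → false
  destination is internal: no → false
  flow rate > 47823 pps: 41953 > 47823 is false
  destination zone ∈ {dmz, internet, vpn}: corp is not in the set → false
  destination port between 1682 and 42014: 42784 in [1682, 42014] is false
  source on blocklist: no → false
  TLS handshake observed: yes → true
  source port < 20986: 62176 < 20986 is false
  source zone = dmz: guest == dmz is false
  payload size between 11118 bytes and 55498 bytes: 28998 in [11118, 55498] is true
  flow rate ≥ 42834 pps: 41953 ≥ 42834 is false
  flow rate between 636 pps and 17621 pps: 41953 in [636, 17621] is false
Combine:
[1.1.1.1] exactly-one(false, true, false) = true
[1.1.1] NOT true = false
[1.1.2.2] false OR false = false
[1.1.2.3] false AND false = false
[1.1.2] false AND false AND false = false
[1.1] false AND false = false
[1.2.1] false OR false = false
[1.2.2.1] exactly-one(true, false) = true
[1.2.2] NOT true = false
[1.2.3.1.1] false OR false = false
[1.2.3.1] NOT false = true
[1.2.3] NOT true = false
[1.2.4.1.2] false OR false = false
[1.2.4.1] true OR false = true
[1.2.4] NOT true = false
[1.2] false OR false OR false OR false = false
[1] exactly-one(false, false) = false
[2] false → false (antecedent false ⇒ implication holds) = true
[root] false AND true = false
Overall: false → dropped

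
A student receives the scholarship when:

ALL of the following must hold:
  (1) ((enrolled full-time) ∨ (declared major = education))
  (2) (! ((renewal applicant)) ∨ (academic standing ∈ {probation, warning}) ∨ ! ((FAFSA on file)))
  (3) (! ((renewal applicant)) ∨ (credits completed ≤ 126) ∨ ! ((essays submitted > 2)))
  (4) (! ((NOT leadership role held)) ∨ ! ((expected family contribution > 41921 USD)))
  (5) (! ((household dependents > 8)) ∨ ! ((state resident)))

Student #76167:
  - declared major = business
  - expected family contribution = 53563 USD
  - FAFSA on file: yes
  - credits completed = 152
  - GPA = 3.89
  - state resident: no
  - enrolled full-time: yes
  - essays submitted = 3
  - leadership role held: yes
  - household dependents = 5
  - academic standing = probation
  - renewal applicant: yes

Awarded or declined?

Declined

Atomic conditions:
  enrolled full-time: yes → true
  declared major = education: business == education is false
  renewal applicant: yes → true
  academic standing ∈ {probation, warning}: probation is in the set → true
  FAFSA on file: yes → true
  credits completed ≤ 126: 152 ≤ 126 is false
  essays submitted > 2: 3 > 2 is true
  NOT leadership role held: yes → false
  expected family contribution > 41921 USD: 53563 > 41921 is true
  household dependents > 8: 5 > 8 is false
  state resident: no → false
Combine:
[1] true OR false = true
[2.1] NOT true = false
[2.3] NOT true = false
[2] false OR true OR false = true
[3.1] NOT true = false
[3.3] NOT true = false
[3] false OR false OR false = false
[4.1] NOT false = true
[4.2] NOT true = false
[4] true OR false = true
[5.1] NOT false = true
[5.2] NOT false = true
[5] true OR true = true
[root] true AND true AND false AND true AND true = false
Overall: false → declined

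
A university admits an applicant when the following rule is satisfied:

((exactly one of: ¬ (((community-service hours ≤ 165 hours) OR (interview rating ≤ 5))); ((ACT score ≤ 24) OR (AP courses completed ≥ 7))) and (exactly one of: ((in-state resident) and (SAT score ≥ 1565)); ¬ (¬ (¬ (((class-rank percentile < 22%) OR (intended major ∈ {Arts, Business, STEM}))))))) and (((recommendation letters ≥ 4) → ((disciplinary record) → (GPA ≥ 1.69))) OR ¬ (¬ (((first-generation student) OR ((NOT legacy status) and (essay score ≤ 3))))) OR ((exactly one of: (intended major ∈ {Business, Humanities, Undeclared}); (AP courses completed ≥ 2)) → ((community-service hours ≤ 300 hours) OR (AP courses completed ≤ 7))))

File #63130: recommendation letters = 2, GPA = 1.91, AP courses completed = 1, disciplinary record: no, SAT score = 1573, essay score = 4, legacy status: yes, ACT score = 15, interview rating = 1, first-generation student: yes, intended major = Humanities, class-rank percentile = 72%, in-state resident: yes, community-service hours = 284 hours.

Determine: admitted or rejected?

Atomic conditions:
  community-service hours ≤ 165 hours: 284 ≤ 165 is false
  interview rating ≤ 5: 1 ≤ 5 is true
  ACT score ≤ 24: 15 ≤ 24 is true
  AP courses completed ≥ 7: 1 ≥ 7 is false
  in-state resident: yes → true
  SAT score ≥ 1565: 1573 ≥ 1565 is true
  class-rank percentile < 22%: 72 < 22 is false
  intended major ∈ {Arts, Business, STEM}: Humanities is not in the set → false
  recommendation letters ≥ 4: 2 ≥ 4 is false
  disciplinary record: no → false
  GPA ≥ 1.69: 1.91 ≥ 1.69 is true
  first-generation student: yes → true
  NOT legacy status: yes → false
  essay score ≤ 3: 4 ≤ 3 is false
  intended major ∈ {Business, Humanities, Undeclared}: Humanities is in the set → true
  AP courses completed ≥ 2: 1 ≥ 2 is false
  community-service hours ≤ 300 hours: 284 ≤ 300 is true
  AP courses completed ≤ 7: 1 ≤ 7 is true
Combine:
[1.1.1.1] false OR true = true
[1.1.1] NOT true = false
[1.1.2] true OR false = true
[1.1] exactly-one(false, true) = true
[1.2.1] true AND true = true
[1.2.2.1.1.1] false OR false = false
[1.2.2.1.1] NOT false = true
[1.2.2.1] NOT true = false
[1.2.2] NOT false = true
[1.2] exactly-one(true, true) = false
[1] true AND false = false
[2.1.2] false → true (antecedent false ⇒ implication holds) = true
[2.1] false → true (antecedent false ⇒ implication holds) = true
[2.2.1.1.2] false AND false = false
[2.2.1.1] true OR false = true
[2.2.1] NOT true = false
[2.2] NOT false = true
[2.3.1] exactly-one(true, false) = true
[2.3.2] true OR true = true
[2.3] true → true = true
[2] true OR true OR true = true
[root] false AND true = false
Overall: false → rejected

Rejected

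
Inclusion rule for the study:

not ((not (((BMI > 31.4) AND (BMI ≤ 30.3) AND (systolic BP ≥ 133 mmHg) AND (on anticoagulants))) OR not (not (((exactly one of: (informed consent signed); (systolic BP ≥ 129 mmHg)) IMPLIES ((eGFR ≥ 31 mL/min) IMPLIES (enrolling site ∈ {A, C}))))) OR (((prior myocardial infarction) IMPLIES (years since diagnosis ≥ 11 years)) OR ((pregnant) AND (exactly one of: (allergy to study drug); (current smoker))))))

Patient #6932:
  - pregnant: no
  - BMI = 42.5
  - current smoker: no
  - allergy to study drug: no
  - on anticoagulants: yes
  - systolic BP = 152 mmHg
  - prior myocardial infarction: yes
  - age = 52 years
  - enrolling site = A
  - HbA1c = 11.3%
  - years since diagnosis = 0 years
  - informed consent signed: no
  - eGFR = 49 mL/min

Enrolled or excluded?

Excluded

Atomic conditions:
  BMI > 31.4: 42.5 > 31.4 is true
  BMI ≤ 30.3: 42.5 ≤ 30.3 is false
  systolic BP ≥ 133 mmHg: 152 ≥ 133 is true
  on anticoagulants: yes → true
  informed consent signed: no → false
  systolic BP ≥ 129 mmHg: 152 ≥ 129 is true
  eGFR ≥ 31 mL/min: 49 ≥ 31 is true
  enrolling site ∈ {A, C}: A is in the set → true
  prior myocardial infarction: yes → true
  years since diagnosis ≥ 11 years: 0 ≥ 11 is false
  pregnant: no → false
  allergy to study drug: no → false
  current smoker: no → false
Combine:
[1.1.1] true AND false AND true AND true = false
[1.1] NOT false = true
[1.2.1.1.1] exactly-one(false, true) = true
[1.2.1.1.2] true → true = true
[1.2.1.1] true → true = true
[1.2.1] NOT true = false
[1.2] NOT false = true
[1.3.1] true → false = false
[1.3.2.2] exactly-one(false, false) = false
[1.3.2] false AND false = false
[1.3] false OR false = false
[1] true OR true OR false = true
[root] NOT true = false
Overall: false → excluded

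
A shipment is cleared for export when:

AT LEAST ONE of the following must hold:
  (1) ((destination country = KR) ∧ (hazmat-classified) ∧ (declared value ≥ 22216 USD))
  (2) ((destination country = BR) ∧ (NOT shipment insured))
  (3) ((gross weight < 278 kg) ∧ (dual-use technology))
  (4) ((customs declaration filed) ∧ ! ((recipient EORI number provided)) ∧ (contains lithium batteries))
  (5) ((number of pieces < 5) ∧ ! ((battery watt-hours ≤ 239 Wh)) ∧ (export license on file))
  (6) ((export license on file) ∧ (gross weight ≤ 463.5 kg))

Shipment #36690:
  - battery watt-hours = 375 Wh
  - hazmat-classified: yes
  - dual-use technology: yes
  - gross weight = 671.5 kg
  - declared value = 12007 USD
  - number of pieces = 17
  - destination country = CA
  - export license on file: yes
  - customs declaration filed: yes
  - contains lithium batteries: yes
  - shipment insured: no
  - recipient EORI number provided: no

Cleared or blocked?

Atomic conditions:
  destination country = KR: CA == KR is false
  hazmat-classified: yes → true
  declared value ≥ 22216 USD: 12007 ≥ 22216 is false
  destination country = BR: CA == BR is false
  NOT shipment insured: no → true
  gross weight < 278 kg: 671.5 < 278 is false
  dual-use technology: yes → true
  customs declaration filed: yes → true
  recipient EORI number provided: no → false
  contains lithium batteries: yes → true
  number of pieces < 5: 17 < 5 is false
  battery watt-hours ≤ 239 Wh: 375 ≤ 239 is false
  export license on file: yes → true
  gross weight ≤ 463.5 kg: 671.5 ≤ 463.5 is false
Combine:
[1] false AND true AND false = false
[2] false AND true = false
[3] false AND true = false
[4.2] NOT false = true
[4] true AND true AND true = true
[5.2] NOT false = true
[5] false AND true AND true = false
[6] true AND false = false
[root] false OR false OR false OR true OR false OR false = true
Overall: true → cleared

Cleared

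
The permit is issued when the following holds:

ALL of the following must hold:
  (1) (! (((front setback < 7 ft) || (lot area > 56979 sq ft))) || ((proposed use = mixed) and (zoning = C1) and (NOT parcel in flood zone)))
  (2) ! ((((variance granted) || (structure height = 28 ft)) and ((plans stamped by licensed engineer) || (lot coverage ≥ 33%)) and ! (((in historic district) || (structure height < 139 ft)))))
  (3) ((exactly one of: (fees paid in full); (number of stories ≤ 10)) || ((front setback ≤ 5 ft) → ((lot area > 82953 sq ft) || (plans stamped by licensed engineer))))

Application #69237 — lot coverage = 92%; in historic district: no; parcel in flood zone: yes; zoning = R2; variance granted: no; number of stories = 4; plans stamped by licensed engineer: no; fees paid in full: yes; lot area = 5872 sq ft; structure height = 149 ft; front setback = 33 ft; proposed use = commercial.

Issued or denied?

Issued

Atomic conditions:
  front setback < 7 ft: 33 < 7 is false
  lot area > 56979 sq ft: 5872 > 56979 is false
  proposed use = mixed: commercial == mixed is false
  zoning = C1: R2 == C1 is false
  NOT parcel in flood zone: yes → false
  variance granted: no → false
  structure height = 28 ft: 149 == 28 is false
  plans stamped by licensed engineer: no → false
  lot coverage ≥ 33%: 92 ≥ 33 is true
  in historic district: no → false
  structure height < 139 ft: 149 < 139 is false
  fees paid in full: yes → true
  number of stories ≤ 10: 4 ≤ 10 is true
  front setback ≤ 5 ft: 33 ≤ 5 is false
  lot area > 82953 sq ft: 5872 > 82953 is false
Combine:
[1.1.1] false OR false = false
[1.1] NOT false = true
[1.2] false AND false AND false = false
[1] true OR false = true
[2.1.1] false OR false = false
[2.1.2] false OR true = true
[2.1.3.1] false OR false = false
[2.1.3] NOT false = true
[2.1] false AND true AND true = false
[2] NOT false = true
[3.1] exactly-one(true, true) = false
[3.2.2] false OR false = false
[3.2] false → false (antecedent false ⇒ implication holds) = true
[3] false OR true = true
[root] true AND true AND true = true
Overall: true → issued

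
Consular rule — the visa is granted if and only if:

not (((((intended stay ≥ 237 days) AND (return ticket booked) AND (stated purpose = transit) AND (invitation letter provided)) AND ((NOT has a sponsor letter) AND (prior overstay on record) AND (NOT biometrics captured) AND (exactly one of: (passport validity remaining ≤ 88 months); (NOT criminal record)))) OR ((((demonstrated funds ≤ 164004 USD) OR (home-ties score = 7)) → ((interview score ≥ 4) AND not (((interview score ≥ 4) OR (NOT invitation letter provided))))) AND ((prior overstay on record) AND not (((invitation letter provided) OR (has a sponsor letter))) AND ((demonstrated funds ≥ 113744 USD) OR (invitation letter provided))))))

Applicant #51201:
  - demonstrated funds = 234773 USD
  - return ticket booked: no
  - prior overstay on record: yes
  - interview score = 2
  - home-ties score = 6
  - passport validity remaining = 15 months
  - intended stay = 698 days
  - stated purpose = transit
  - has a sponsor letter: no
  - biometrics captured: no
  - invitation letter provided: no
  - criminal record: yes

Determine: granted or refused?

Refused

Atomic conditions:
  intended stay ≥ 237 days: 698 ≥ 237 is true
  return ticket booked: no → false
  stated purpose = transit: transit == transit is true
  invitation letter provided: no → false
  NOT has a sponsor letter: no → true
  prior overstay on record: yes → true
  NOT biometrics captured: no → true
  passport validity remaining ≤ 88 months: 15 ≤ 88 is true
  NOT criminal record: yes → false
  demonstrated funds ≤ 164004 USD: 234773 ≤ 164004 is false
  home-ties score = 7: 6 == 7 is false
  interview score ≥ 4: 2 ≥ 4 is false
  NOT invitation letter provided: no → true
  has a sponsor letter: no → false
  demonstrated funds ≥ 113744 USD: 234773 ≥ 113744 is true
Combine:
[1.1.1] true AND false AND true AND false = false
[1.1.2.4] exactly-one(true, false) = true
[1.1.2] true AND true AND true AND true = true
[1.1] false AND true = false
[1.2.1.1] false OR false = false
[1.2.1.2.2.1] false OR true = true
[1.2.1.2.2] NOT true = false
[1.2.1.2] false AND false = false
[1.2.1] false → false (antecedent false ⇒ implication holds) = true
[1.2.2.2.1] false OR false = false
[1.2.2.2] NOT false = true
[1.2.2.3] true OR false = true
[1.2.2] true AND true AND true = true
[1.2] true AND true = true
[1] false OR true = true
[root] NOT true = false
Overall: false → refused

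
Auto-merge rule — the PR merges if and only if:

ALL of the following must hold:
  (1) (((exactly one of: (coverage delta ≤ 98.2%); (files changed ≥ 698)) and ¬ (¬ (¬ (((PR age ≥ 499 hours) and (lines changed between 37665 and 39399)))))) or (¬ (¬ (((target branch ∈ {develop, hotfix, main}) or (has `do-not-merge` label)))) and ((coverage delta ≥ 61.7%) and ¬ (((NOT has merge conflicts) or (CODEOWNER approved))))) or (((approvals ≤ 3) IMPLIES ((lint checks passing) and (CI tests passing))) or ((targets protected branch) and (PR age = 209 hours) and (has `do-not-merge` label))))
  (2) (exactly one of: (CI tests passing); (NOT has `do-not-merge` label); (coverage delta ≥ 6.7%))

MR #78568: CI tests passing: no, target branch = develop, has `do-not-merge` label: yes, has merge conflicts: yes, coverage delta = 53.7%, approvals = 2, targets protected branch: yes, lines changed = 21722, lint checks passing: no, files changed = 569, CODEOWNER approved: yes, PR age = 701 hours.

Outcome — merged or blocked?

Atomic conditions:
  coverage delta ≤ 98.2%: 53.7 ≤ 98.2 is true
  files changed ≥ 698: 569 ≥ 698 is false
  PR age ≥ 499 hours: 701 ≥ 499 is true
  lines changed between 37665 and 39399: 21722 in [37665, 39399] is false
  target branch ∈ {develop, hotfix, main}: develop is in the set → true
  has `do-not-merge` label: yes → true
  coverage delta ≥ 61.7%: 53.7 ≥ 61.7 is false
  NOT has merge conflicts: yes → false
  CODEOWNER approved: yes → true
  approvals ≤ 3: 2 ≤ 3 is true
  lint checks passing: no → false
  CI tests passing: no → false
  targets protected branch: yes → true
  PR age = 209 hours: 701 == 209 is false
  NOT has `do-not-merge` label: yes → false
  coverage delta ≥ 6.7%: 53.7 ≥ 6.7 is true
Combine:
[1.1.1] exactly-one(true, false) = true
[1.1.2.1.1.1] true AND false = false
[1.1.2.1.1] NOT false = true
[1.1.2.1] NOT true = false
[1.1.2] NOT false = true
[1.1] true AND true = true
[1.2.1.1.1] true OR true = true
[1.2.1.1] NOT true = false
[1.2.1] NOT false = true
[1.2.2.2.1] false OR true = true
[1.2.2.2] NOT true = false
[1.2.2] false AND false = false
[1.2] true AND false = false
[1.3.1.2] false AND false = false
[1.3.1] true → false = false
[1.3.2] true AND false AND true = false
[1.3] false OR false = false
[1] true OR false OR false = true
[2] exactly-one(false, false, true) = true
[root] true AND true = true
Overall: true → merged

Merged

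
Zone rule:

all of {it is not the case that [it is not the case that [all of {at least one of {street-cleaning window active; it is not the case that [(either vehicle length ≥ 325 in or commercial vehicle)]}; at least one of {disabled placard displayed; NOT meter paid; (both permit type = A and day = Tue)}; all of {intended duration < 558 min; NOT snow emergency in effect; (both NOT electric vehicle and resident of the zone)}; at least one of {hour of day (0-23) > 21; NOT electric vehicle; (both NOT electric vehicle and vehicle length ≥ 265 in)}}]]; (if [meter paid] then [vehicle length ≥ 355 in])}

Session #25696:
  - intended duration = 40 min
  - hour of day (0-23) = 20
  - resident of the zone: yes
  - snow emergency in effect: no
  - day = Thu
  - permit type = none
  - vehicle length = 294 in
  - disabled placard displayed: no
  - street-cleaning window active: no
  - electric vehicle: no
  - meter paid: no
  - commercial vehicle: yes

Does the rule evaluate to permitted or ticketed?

Atomic conditions:
  street-cleaning window active: no → false
  vehicle length ≥ 325 in: 294 ≥ 325 is false
  commercial vehicle: yes → true
  disabled placard displayed: no → false
  NOT meter paid: no → true
  permit type = A: none == A is false
  day = Tue: Thu == Tue is false
  intended duration < 558 min: 40 < 558 is true
  NOT snow emergency in effect: no → true
  NOT electric vehicle: no → true
  resident of the zone: yes → true
  hour of day (0-23) > 21: 20 > 21 is false
  vehicle length ≥ 265 in: 294 ≥ 265 is true
  meter paid: no → false
  vehicle length ≥ 355 in: 294 ≥ 355 is false
Combine:
[1.1.1.1.2.1] false OR true = true
[1.1.1.1.2] NOT true = false
[1.1.1.1] false OR false = false
[1.1.1.2.3] false AND false = false
[1.1.1.2] false OR true OR false = true
[1.1.1.3.3] true AND true = true
[1.1.1.3] true AND true AND true = true
[1.1.1.4.3] true AND true = true
[1.1.1.4] false OR true OR true = true
[1.1.1] false AND true AND true AND true = false
[1.1] NOT false = true
[1] NOT true = false
[2] false → false (antecedent false ⇒ implication holds) = true
[root] false AND true = false
Overall: false → ticketed

Ticketed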